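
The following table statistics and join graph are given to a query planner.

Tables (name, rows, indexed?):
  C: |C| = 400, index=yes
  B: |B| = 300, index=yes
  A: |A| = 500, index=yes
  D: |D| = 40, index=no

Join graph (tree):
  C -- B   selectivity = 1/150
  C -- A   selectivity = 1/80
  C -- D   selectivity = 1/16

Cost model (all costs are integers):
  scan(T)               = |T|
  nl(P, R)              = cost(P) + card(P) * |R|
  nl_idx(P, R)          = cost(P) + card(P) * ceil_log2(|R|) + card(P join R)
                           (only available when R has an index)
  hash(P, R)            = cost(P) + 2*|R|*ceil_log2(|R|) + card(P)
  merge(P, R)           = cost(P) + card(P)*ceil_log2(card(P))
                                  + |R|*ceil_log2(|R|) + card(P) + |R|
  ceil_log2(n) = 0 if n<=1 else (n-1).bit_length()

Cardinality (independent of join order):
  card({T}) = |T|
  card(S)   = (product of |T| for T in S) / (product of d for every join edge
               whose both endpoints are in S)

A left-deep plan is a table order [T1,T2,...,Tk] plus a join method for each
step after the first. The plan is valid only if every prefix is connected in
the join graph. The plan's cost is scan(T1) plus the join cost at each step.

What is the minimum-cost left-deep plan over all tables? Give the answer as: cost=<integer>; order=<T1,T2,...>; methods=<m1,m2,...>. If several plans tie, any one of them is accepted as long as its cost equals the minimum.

cost=16080; order=B,C,D,A; methods=nl_idx,hash,hash

Selinger DP (subsets sized 1..n):
  {C}: scan cost=400, card=400
  {B}: scan cost=300, card=300
  {A}: scan cost=500, card=500
  {D}: scan cost=40, card=40
  {BC}: card=800; try (C,nl_idx)→3800, (B,nl_idx)→4800, (B,hash)→6200, (C,merge)→7300, (B,merge)→7400, (C,hash)→7800 …(+2); best=3800 via (C,nl_idx)
  {AC}: card=2500; try (A,nl_idx)→6500, (C,nl_idx)→7500, (C,hash)→8200, (A,merge)→9400, (C,merge)→9500, (A,hash)→9800 …(+2); best=6500 via (A,nl_idx)
  {CD}: card=1000; try (D,hash)→1280, (C,nl_idx)→1400, (C,merge)→4320, (D,merge)→4680, (C,hash)→7280, (C,nl)→16040 …(+1); best=1280 via (D,hash)
  {ABC}: card=5000; try (A,hash)→13600, (B,hash)→14400, (A,nl_idx)→16000, (A,merge)→17600, (B,nl_idx)→34000, (B,merge)→42000 …(+2); best=13600 via (A,hash)
  {BCD}: card=2000; try (D,hash)→5080, (B,hash)→7680, (B,nl_idx)→12280, (D,merge)→12880, (B,merge)→15280, (D,nl)→35800 …(+1); best=5080 via (D,hash)
  {ACD}: card=6250; try (D,hash)→9480, (A,hash)→11280, (A,nl_idx)→16530, (A,merge)→17280, (D,merge)→39280, (D,nl)→106500 …(+1); best=9480 via (D,hash)
  {ABCD}: card=12500; try (A,hash)→16080, (D,hash)→19080, (B,hash)→21130, (A,merge)→34080, (A,nl_idx)→35580, (B,nl_idx)→78230 …(+5); best=16080 via (A,hash)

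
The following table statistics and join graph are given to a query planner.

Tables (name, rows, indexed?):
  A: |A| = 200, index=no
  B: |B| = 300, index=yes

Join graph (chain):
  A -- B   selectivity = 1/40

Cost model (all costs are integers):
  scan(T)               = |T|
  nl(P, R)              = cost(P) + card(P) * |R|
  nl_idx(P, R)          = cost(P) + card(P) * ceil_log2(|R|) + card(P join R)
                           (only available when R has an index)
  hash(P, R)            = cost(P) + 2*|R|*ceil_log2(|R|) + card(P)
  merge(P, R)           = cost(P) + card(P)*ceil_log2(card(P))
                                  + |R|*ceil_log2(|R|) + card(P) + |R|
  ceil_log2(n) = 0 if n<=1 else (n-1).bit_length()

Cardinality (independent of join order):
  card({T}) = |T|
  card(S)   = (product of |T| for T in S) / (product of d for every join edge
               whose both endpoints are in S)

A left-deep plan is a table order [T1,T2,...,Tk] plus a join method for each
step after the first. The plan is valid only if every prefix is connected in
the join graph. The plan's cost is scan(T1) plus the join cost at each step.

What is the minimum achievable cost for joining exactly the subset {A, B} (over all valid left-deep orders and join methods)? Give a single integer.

Selinger DP over subsets of {A,B}:
  {A}: scan cost=200, card=200
  {B}: scan cost=300, card=300
  {AB}: card=1500; try (B,nl_idx)→3500, (A,hash)→3800, (B,merge)→5000, (A,merge)→5100, (B,hash)→5800, (B,nl)→60200 …(+1); best=3500 via (B,nl_idx)

3500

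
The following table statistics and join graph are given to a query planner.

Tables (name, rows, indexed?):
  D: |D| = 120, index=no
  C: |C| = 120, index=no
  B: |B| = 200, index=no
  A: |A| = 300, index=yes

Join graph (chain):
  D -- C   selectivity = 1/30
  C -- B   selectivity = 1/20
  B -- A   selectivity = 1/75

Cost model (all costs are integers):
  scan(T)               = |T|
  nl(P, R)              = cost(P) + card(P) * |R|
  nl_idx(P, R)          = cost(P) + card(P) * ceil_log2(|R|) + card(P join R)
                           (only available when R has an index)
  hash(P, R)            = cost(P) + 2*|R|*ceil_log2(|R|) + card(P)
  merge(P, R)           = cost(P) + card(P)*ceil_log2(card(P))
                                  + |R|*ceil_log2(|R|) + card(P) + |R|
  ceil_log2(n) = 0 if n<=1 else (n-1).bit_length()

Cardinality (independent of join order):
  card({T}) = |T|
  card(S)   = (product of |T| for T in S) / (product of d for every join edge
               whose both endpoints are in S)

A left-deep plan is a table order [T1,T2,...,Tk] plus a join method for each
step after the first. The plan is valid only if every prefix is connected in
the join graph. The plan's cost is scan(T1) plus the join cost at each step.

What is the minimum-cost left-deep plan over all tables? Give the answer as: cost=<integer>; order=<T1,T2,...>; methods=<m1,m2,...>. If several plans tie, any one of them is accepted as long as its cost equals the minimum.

Selinger DP (subsets sized 1..n):
  {D}: scan cost=120, card=120
  {C}: scan cost=120, card=120
  {B}: scan cost=200, card=200
  {A}: scan cost=300, card=300
  {CD}: card=480; try (D,hash)→1920, (C,hash)→1920, (D,merge)→2040, (C,merge)→2040, (D,nl)→14520, (C,nl)→14520; best=1920 via (D,hash)
  {BC}: card=1200; try (C,hash)→2080, (B,merge)→2880, (C,merge)→2960, (B,hash)→3440, (B,nl)→24120, (C,nl)→24200; best=2080 via (C,hash)
  {AB}: card=800; try (A,nl_idx)→2800, (B,hash)→3800, (A,merge)→5000, (B,merge)→5100, (A,hash)→5800, (A,nl)→60200 …(+1); best=2800 via (A,nl_idx)
  {BCD}: card=4800; try (D,hash)→4960, (B,hash)→5600, (B,merge)→8520, (D,merge)→17440, (B,nl)→97920, (D,nl)→146080; best=4960 via (D,hash)
  {ABC}: card=4800; try (C,hash)→5280, (A,hash)→8680, (C,merge)→12560, (A,nl_idx)→17680, (A,merge)→19480, (C,nl)→98800 …(+1); best=5280 via (C,hash)
  {ABCD}: card=19200; try (D,hash)→11760, (A,hash)→15160, (A,nl_idx)→67360, (D,merge)→73440, (A,merge)→75160, (D,nl)→581280 …(+1); best=11760 via (D,hash)

cost=11760; order=B,A,C,D; methods=nl_idx,hash,hash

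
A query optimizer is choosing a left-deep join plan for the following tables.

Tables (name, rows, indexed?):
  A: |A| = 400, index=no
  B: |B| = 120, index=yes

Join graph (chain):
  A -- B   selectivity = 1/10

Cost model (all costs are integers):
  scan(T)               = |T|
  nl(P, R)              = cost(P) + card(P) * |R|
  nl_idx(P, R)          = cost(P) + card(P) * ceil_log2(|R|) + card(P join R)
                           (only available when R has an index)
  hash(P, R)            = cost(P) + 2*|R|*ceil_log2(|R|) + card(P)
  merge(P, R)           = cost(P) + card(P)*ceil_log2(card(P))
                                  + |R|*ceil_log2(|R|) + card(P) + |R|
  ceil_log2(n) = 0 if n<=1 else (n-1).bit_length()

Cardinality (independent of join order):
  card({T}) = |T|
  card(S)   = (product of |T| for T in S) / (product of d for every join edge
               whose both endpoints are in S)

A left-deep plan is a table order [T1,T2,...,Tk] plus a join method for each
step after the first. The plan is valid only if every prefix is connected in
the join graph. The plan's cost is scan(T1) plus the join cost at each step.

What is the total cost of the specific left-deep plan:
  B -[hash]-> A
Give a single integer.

step 1: scan B: cost=120, card=120
step 2: join A via hash
    card(P join A) = 120*400/(10) = 4800
    cost = 120 + 2*400*9 + 120 = 7440

7440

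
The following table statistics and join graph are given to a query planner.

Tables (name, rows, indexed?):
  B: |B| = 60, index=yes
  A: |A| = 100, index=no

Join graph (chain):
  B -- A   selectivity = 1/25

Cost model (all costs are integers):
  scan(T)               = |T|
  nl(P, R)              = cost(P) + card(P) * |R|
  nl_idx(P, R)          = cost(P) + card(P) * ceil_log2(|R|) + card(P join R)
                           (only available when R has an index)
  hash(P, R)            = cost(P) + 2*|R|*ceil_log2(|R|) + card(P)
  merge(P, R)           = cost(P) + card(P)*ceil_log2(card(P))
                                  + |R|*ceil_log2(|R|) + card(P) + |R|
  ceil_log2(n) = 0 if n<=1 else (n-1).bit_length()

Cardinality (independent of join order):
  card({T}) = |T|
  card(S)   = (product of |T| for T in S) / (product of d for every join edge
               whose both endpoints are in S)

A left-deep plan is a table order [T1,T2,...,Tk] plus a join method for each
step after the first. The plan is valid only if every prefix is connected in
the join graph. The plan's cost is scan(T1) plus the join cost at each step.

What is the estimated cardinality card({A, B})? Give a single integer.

Tables in S: A(100), B(60)
Edges inside S: B-A(d=25)
numerator = 100 * 60 = 6000
denominator = 25 = 25
card(S) = 6000 / 25 = 240

240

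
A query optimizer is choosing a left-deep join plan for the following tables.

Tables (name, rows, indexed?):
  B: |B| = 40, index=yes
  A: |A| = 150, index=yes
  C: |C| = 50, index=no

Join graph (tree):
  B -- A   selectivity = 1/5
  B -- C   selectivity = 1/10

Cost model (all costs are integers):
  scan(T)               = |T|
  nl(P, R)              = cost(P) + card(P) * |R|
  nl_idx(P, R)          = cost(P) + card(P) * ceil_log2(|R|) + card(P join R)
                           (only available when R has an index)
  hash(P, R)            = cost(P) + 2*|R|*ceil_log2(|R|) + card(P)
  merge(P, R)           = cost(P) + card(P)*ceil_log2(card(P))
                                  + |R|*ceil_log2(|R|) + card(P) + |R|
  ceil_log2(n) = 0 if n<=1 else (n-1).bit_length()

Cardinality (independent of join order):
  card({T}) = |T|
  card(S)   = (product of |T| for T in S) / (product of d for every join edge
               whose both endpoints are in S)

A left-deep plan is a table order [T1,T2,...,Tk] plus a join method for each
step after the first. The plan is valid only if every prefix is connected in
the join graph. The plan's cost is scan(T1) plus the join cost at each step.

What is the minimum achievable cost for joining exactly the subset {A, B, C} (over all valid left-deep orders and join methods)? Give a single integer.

Selinger DP over subsets of {A,B,C}:
  {B}: scan cost=40, card=40
  {A}: scan cost=150, card=150
  {C}: scan cost=50, card=50
  {AB}: card=1200; try (B,hash)→780, (A,nl_idx)→1560, (A,merge)→1670, (B,merge)→1780, (B,nl_idx)→2250, (A,hash)→2480 …(+2); best=780 via (B,hash)
  {BC}: card=200; try (B,nl_idx)→550, (B,hash)→580, (C,merge)→670, (C,hash)→680, (B,merge)→680, (C,nl)→2040 …(+1); best=550 via (B,nl_idx)
  {ABC}: card=6000; try (C,hash)→2580, (A,hash)→3150, (A,merge)→3700, (A,nl_idx)→8150, (C,merge)→15530, (A,nl)→30550 …(+1); best=2580 via (C,hash)

2580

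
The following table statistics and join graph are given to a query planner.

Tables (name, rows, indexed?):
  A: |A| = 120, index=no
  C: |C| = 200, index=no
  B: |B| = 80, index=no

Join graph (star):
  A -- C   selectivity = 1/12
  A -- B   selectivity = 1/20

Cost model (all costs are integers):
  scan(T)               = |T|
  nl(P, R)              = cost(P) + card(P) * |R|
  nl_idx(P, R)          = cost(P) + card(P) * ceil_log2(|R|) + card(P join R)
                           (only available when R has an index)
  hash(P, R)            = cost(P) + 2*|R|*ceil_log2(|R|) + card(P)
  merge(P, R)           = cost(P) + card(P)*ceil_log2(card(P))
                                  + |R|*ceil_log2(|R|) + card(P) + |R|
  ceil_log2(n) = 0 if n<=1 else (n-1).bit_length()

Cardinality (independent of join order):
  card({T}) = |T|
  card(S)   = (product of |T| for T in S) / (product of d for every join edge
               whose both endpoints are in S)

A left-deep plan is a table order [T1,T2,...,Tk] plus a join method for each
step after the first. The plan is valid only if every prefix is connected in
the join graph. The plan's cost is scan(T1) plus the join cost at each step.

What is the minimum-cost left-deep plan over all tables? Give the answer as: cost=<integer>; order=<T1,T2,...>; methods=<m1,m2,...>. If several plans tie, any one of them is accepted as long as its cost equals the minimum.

Selinger DP (subsets sized 1..n):
  {A}: scan cost=120, card=120
  {C}: scan cost=200, card=200
  {B}: scan cost=80, card=80
  {AC}: card=2000; try (A,hash)→2080, (C,merge)→2880, (A,merge)→2960, (C,hash)→3440, (C,nl)→24120, (A,nl)→24200; best=2080 via (A,hash)
  {AB}: card=480; try (B,hash)→1360, (A,merge)→1680, (B,merge)→1720, (A,hash)→1840, (A,nl)→9680, (B,nl)→9720; best=1360 via (B,hash)
  {ABC}: card=8000; try (C,hash)→5040, (B,hash)→5200, (C,merge)→7960, (B,merge)→26720, (C,nl)→97360, (B,nl)→162080; best=5040 via (C,hash)

cost=5040; order=A,B,C; methods=hash,hash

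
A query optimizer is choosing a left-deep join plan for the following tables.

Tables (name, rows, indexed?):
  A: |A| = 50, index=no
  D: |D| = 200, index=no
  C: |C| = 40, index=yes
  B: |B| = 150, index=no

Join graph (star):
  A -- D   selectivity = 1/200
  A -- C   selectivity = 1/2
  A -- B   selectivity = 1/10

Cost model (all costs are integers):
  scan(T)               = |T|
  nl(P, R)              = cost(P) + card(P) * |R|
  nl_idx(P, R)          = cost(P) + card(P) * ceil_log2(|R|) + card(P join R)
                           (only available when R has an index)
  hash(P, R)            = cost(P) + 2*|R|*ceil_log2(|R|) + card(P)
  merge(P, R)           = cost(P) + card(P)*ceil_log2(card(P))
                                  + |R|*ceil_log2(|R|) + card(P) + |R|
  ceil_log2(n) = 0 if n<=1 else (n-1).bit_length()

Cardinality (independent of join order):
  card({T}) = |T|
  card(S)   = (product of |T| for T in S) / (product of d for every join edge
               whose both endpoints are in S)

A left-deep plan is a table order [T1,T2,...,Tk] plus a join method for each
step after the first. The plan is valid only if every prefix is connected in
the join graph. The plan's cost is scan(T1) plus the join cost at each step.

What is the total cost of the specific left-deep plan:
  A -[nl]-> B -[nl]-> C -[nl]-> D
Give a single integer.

3037550

step 1: scan A: cost=50, card=50
step 2: join B via nl
    card(P join B) = 50*150/(10) = 750
    cost = 50 + 50*150 = 7550
step 3: join C via nl
    card(P join C) = 750*40/(2) = 15000
    cost = 7550 + 750*40 = 37550
step 4: join D via nl
    card(P join D) = 15000*200/(200) = 15000
    cost = 37550 + 15000*200 = 3037550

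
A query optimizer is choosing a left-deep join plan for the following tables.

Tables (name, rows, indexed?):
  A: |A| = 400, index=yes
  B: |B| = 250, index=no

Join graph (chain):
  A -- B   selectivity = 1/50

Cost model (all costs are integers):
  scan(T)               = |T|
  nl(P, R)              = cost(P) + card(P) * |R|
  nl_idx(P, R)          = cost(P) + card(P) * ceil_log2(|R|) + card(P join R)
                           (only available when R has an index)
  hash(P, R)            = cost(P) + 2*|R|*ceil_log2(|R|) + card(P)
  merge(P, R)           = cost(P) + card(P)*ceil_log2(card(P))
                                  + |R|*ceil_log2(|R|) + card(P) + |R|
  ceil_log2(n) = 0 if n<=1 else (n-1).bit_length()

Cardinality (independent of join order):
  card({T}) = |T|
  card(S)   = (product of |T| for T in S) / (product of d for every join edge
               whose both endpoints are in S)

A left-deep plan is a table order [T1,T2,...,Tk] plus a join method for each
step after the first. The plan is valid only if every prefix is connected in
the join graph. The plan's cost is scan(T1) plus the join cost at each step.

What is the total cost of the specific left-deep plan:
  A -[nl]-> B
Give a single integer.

100400

step 1: scan A: cost=400, card=400
step 2: join B via nl
    card(P join B) = 400*250/(50) = 2000
    cost = 400 + 400*250 = 100400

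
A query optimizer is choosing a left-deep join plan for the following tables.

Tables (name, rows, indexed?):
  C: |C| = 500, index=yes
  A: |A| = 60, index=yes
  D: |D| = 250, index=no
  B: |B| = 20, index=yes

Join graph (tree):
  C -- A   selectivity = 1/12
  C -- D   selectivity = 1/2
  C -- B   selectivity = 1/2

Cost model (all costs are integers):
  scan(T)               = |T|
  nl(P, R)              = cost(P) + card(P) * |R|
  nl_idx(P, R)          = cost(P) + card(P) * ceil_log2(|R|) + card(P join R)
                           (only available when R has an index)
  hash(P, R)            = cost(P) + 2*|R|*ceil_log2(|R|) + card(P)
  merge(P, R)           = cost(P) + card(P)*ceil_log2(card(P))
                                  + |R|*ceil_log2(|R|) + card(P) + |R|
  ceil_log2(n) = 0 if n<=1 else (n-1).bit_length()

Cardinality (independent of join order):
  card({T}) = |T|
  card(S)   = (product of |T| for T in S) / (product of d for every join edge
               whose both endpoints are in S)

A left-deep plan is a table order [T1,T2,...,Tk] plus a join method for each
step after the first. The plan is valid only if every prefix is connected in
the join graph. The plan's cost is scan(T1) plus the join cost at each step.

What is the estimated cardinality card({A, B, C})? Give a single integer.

Tables in S: A(60), B(20), C(500)
Edges inside S: C-A(d=12), C-B(d=2)
numerator = 60 * 20 * 500 = 600000
denominator = 12 * 2 = 24
card(S) = 600000 / 24 = 25000

25000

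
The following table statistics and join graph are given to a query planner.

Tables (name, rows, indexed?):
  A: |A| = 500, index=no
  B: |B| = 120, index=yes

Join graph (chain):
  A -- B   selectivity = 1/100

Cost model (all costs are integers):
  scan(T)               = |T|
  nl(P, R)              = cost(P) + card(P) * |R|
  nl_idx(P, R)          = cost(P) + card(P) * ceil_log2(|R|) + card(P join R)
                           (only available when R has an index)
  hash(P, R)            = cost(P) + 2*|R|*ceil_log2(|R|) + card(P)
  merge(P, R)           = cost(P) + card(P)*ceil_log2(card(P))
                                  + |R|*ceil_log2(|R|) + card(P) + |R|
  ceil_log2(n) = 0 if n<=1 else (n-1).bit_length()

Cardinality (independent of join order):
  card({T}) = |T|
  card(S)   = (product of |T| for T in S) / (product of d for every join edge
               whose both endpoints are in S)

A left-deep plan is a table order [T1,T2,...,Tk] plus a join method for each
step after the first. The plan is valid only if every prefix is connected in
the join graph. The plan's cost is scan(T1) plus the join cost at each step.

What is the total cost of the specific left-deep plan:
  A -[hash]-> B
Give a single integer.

2680

step 1: scan A: cost=500, card=500
step 2: join B via hash
    card(P join B) = 500*120/(100) = 600
    cost = 500 + 2*120*7 + 500 = 2680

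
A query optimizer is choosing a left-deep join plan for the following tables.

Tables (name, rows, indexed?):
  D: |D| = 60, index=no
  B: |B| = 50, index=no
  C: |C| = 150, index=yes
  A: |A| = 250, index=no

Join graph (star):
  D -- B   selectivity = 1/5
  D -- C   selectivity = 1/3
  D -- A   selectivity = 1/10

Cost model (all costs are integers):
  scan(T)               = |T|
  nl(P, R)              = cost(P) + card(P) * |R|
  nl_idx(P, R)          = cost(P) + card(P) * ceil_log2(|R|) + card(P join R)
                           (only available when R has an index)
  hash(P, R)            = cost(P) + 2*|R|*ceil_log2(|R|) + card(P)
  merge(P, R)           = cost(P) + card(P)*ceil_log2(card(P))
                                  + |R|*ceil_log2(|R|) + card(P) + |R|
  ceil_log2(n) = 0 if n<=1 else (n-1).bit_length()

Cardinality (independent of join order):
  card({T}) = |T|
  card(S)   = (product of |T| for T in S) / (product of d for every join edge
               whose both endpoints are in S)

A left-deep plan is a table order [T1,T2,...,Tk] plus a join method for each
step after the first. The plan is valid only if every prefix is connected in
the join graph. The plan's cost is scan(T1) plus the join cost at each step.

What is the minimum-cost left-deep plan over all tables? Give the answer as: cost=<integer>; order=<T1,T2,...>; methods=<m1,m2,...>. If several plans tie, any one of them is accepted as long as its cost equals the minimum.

Selinger DP (subsets sized 1..n):
  {D}: scan cost=60, card=60
  {B}: scan cost=50, card=50
  {C}: scan cost=150, card=150
  {A}: scan cost=250, card=250
  {BD}: card=600; try (B,hash)→720, (D,hash)→820, (D,merge)→820, (B,merge)→830, (D,nl)→3050, (B,nl)→3060; best=720 via (B,hash)
  {CD}: card=3000; try (D,hash)→1020, (C,merge)→1830, (D,merge)→1920, (C,hash)→2520, (C,nl_idx)→3540, (C,nl)→9060 …(+1); best=1020 via (D,hash)
  {AD}: card=1500; try (D,hash)→1220, (A,merge)→2730, (D,merge)→2920, (A,hash)→4120, (A,nl)→15060, (D,nl)→15250; best=1220 via (D,hash)
  {BCD}: card=30000; try (C,hash)→3720, (B,hash)→4620, (C,merge)→8670, (C,nl_idx)→35520, (B,merge)→40370, (C,nl)→90720 …(+1); best=3720 via (C,hash)
  {ABD}: card=15000; try (B,hash)→3320, (A,hash)→5320, (A,merge)→9570, (B,merge)→19570, (B,nl)→76220, (A,nl)→150720; best=3320 via (B,hash)
  {ACD}: card=75000; try (C,hash)→5120, (A,hash)→8020, (C,merge)→20570, (A,merge)→42270, (C,nl_idx)→88220, (C,nl)→226220 …(+1); best=5120 via (C,hash)
  {ABCD}: card=750000; try (C,hash)→20720, (A,hash)→37720, (B,hash)→80720, (C,merge)→229670, (A,merge)→485970, (C,nl_idx)→873320 …(+4); best=20720 via (C,hash)

cost=20720; order=A,D,B,C; methods=hash,hash,hash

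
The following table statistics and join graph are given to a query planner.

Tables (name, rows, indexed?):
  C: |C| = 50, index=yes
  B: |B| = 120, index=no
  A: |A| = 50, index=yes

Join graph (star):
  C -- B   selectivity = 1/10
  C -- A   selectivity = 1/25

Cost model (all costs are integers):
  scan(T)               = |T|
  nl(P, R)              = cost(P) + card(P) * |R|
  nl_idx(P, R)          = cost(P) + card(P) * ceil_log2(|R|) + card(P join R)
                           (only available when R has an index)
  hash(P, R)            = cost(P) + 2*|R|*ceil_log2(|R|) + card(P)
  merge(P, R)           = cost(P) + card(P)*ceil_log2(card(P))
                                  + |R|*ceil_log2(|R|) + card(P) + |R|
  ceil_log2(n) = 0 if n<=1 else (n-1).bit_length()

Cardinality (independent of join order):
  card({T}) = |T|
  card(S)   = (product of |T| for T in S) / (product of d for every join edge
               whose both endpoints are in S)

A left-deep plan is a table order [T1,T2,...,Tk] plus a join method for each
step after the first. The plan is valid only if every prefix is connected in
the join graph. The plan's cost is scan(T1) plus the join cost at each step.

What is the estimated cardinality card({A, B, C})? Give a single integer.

Tables in S: A(50), B(120), C(50)
Edges inside S: C-B(d=10), C-A(d=25)
numerator = 50 * 120 * 50 = 300000
denominator = 10 * 25 = 250
card(S) = 300000 / 250 = 1200

1200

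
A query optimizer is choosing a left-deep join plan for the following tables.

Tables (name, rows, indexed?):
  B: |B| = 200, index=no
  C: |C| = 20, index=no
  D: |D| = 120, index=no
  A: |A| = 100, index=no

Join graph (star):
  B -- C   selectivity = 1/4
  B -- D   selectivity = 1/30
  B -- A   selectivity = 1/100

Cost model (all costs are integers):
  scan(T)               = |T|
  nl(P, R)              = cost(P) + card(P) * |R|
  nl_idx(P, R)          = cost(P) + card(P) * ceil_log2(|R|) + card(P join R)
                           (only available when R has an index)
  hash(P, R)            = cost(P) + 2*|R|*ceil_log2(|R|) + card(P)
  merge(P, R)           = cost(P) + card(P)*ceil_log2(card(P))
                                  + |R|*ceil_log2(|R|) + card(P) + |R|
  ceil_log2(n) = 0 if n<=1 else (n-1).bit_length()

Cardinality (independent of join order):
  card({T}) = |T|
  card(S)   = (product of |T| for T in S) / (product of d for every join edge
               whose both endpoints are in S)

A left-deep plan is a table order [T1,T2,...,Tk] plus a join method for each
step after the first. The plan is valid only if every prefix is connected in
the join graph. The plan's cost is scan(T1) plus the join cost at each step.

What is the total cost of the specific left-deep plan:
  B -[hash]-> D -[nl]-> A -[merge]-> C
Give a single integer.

91000

step 1: scan B: cost=200, card=200
step 2: join D via hash
    card(P join D) = 200*120/(30) = 800
    cost = 200 + 2*120*7 + 200 = 2080
step 3: join A via nl
    card(P join A) = 800*100/(100) = 800
    cost = 2080 + 800*100 = 82080
step 4: join C via merge
    card(P join C) = 800*20/(4) = 4000
    cost = 82080 + 800*10 + 20*5 + 800 + 20 = 91000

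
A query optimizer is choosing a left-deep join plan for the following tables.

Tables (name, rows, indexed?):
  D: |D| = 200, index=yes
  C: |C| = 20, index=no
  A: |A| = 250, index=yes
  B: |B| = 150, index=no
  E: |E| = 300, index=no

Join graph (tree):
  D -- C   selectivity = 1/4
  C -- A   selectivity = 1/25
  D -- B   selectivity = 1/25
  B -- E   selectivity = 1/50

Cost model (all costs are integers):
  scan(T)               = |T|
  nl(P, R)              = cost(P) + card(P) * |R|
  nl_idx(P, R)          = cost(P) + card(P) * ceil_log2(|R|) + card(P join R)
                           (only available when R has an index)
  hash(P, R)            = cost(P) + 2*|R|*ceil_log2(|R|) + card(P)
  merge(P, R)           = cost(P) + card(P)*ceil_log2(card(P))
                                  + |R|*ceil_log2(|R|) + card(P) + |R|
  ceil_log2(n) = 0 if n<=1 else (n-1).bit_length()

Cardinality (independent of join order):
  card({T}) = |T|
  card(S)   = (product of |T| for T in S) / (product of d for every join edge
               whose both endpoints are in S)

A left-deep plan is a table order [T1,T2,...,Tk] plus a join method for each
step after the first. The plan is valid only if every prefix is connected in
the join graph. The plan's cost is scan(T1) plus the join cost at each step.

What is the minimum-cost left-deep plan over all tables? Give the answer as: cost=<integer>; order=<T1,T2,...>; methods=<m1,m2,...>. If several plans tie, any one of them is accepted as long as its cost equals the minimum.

cost=54500; order=E,B,D,C,A; methods=hash,hash,hash,hash

Selinger DP (subsets sized 1..n):
  {D}: scan cost=200, card=200
  {C}: scan cost=20, card=20
  {A}: scan cost=250, card=250
  {B}: scan cost=150, card=150
  {E}: scan cost=300, card=300
  {CD}: card=1000; try (C,hash)→600, (D,nl_idx)→1180, (D,merge)→1940, (C,merge)→2120, (D,hash)→3240, (D,nl)→4020 …(+1); best=600 via (C,hash)
  {BD}: card=1200; try (D,nl_idx)→2550, (B,hash)→2800, (D,merge)→3300, (B,merge)→3350, (D,hash)→3500, (D,nl)→30150 …(+1); best=2550 via (D,nl_idx)
  {AC}: card=200; try (A,nl_idx)→380, (C,hash)→700, (A,merge)→2390, (C,merge)→2620, (A,hash)→4040, (A,nl)→5020 …(+1); best=380 via (A,nl_idx)
  {BE}: card=900; try (B,hash)→3000, (E,merge)→4500, (B,merge)→4650, (E,hash)→5700, (E,nl)→45150, (B,nl)→45300; best=3000 via (B,hash)
  {ACD}: card=10000; try (D,hash)→3780, (D,merge)→3980, (A,hash)→5600, (D,nl_idx)→11980, (A,merge)→13850, (A,nl_idx)→18600 …(+2); best=3780 via (D,hash)
  {BCD}: card=6000; try (C,hash)→3950, (B,hash)→4000, (B,merge)→12950, (C,merge)→17070, (C,nl)→26550, (B,nl)→150600; best=3950 via (C,hash)
  {BDE}: card=7200; try (D,hash)→7100, (E,hash)→9150, (D,merge)→14700, (D,nl_idx)→17400, (E,merge)→19950, (D,nl)→183000 …(+1); best=7100 via (D,hash)
  {ABCD}: card=60000; try (A,hash)→13950, (B,hash)→16180, (A,merge)→90200, (A,nl_idx)→111950, (B,merge)→155130, (B,nl)→1503780 …(+1); best=13950 via (A,hash)
  {BCDE}: card=36000; try (C,hash)→14500, (E,hash)→15350, (E,merge)→90950, (C,merge)→108020, (C,nl)→151100, (E,nl)→1803950; best=14500 via (C,hash)
  {ABCDE}: card=360000; try (A,hash)→54500, (E,hash)→79350, (A,merge)→628750, (A,nl_idx)→662500, (E,merge)→1036950, (A,nl)→9014500 …(+1); best=54500 via (A,hash)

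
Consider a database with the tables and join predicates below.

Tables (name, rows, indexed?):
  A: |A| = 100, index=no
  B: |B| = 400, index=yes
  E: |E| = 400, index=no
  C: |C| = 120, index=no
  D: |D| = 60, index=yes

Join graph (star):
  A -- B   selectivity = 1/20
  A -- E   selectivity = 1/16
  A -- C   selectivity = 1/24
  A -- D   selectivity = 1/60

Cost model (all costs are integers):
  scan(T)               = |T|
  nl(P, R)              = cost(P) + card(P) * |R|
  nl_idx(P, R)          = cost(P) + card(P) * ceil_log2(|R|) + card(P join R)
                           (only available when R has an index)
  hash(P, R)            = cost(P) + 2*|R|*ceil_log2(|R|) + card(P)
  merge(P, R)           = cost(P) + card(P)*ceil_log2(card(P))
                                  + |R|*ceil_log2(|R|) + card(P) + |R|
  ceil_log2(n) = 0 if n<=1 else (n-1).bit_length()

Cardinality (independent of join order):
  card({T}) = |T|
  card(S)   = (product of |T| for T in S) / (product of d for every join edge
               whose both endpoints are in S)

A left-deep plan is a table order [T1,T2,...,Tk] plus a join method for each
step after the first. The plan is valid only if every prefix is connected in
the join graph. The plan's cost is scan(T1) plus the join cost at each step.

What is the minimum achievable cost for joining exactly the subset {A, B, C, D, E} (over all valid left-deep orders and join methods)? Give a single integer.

Selinger DP over subsets of {A,B,C,D,E}:
  {A}: scan cost=100, card=100
  {B}: scan cost=400, card=400
  {E}: scan cost=400, card=400
  {C}: scan cost=120, card=120
  {D}: scan cost=60, card=60
  {AB}: card=2000; try (A,hash)→2200, (B,nl_idx)→3000, (B,merge)→4900, (A,merge)→5200, (B,hash)→7400, (B,nl)→40100 …(+1); best=2200 via (A,hash)
  {AE}: card=2500; try (A,hash)→2200, (E,merge)→4900, (A,merge)→5200, (E,hash)→7400, (E,nl)→40100, (A,nl)→40400; best=2200 via (A,hash)
  {AC}: card=500; try (A,hash)→1640, (C,merge)→1860, (C,hash)→1880, (A,merge)→1880, (C,nl)→12100, (A,nl)→12120; best=1640 via (A,hash)
  {AD}: card=100; try (D,nl_idx)→800, (D,hash)→920, (A,merge)→1280, (D,merge)→1320, (A,hash)→1520, (A,nl)→6060 …(+1); best=800 via (D,nl_idx)
  {ABE}: card=50000; try (E,hash)→11400, (B,hash)→11900, (E,merge)→30200, (B,merge)→38700, (B,nl_idx)→74700, (E,nl)→802200 …(+1); best=11400 via (E,hash)
  {ABC}: card=10000; try (C,hash)→5880, (B,hash)→9340, (B,merge)→10640, (B,nl_idx)→16140, (C,merge)→27160, (B,nl)→201640 …(+1); best=5880 via (C,hash)
  {ABD}: card=2000; try (B,nl_idx)→3700, (D,hash)→4920, (B,merge)→5600, (B,hash)→8100, (D,nl_idx)→16200, (D,merge)→26620 …(+2); best=3700 via (B,nl_idx)
  {ACE}: card=12500; try (C,hash)→6380, (E,hash)→9340, (E,merge)→10640, (C,merge)→35660, (E,nl)→201640, (C,nl)→302200; best=6380 via (C,hash)
  {ADE}: card=2500; try (D,hash)→5420, (E,merge)→5600, (E,hash)→8100, (D,nl_idx)→19700, (D,merge)→35120, (E,nl)→40800 …(+1); best=5420 via (D,hash)
  {ACD}: card=500; try (C,merge)→2560, (C,hash)→2580, (D,hash)→2860, (D,nl_idx)→5140, (D,merge)→7060, (C,nl)→12800 …(+1); best=2560 via (C,merge)
  {ABCE}: card=250000; try (E,hash)→23080, (B,hash)→26080, (C,hash)→63080, (E,merge)→159880, (B,merge)→197880, (B,nl_idx)→368880 …(+4); best=23080 via (E,hash)
  {ABDE}: card=50000; try (E,hash)→12900, (B,hash)→15120, (E,merge)→31700, (B,merge)→41920, (D,hash)→62120, (B,nl_idx)→77920 …(+5); best=12900 via (E,hash)
  {ABCD}: card=10000; try (C,hash)→7380, (B,hash)→10260, (B,merge)→11560, (D,hash)→16600, (B,nl_idx)→17060, (C,merge)→28660 …(+5); best=7380 via (C,hash)
  {ACDE}: card=12500; try (C,hash)→9600, (E,hash)→10260, (E,merge)→11560, (D,hash)→19600, (C,merge)→38880, (D,nl_idx)→93880 …(+4); best=9600 via (C,hash)
  {ABCDE}: card=250000; try (E,hash)→24580, (B,hash)→29300, (C,hash)→64580, (E,merge)→161380, (B,merge)→201100, (D,hash)→273800 …(+8); best=24580 via (E,hash)

24580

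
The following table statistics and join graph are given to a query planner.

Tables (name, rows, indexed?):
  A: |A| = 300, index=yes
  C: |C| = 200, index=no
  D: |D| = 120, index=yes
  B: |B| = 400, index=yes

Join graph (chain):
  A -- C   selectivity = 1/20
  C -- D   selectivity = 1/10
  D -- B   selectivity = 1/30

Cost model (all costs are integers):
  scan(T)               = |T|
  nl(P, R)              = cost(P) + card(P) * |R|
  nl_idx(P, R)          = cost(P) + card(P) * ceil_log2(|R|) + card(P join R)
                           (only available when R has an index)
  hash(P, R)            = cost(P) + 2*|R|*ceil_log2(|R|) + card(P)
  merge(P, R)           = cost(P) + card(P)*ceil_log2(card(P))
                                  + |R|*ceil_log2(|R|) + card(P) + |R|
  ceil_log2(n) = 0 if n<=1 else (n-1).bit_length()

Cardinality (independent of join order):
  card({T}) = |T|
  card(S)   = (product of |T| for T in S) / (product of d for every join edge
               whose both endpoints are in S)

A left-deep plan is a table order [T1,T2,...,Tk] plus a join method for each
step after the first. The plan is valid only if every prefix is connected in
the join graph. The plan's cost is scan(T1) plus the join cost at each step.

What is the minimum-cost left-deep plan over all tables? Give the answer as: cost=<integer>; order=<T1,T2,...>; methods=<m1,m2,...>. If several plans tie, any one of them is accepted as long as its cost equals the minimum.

cost=44680; order=B,D,C,A; methods=hash,hash,hash

Selinger DP (subsets sized 1..n):
  {A}: scan cost=300, card=300
  {C}: scan cost=200, card=200
  {D}: scan cost=120, card=120
  {B}: scan cost=400, card=400
  {AC}: card=3000; try (C,hash)→3800, (A,merge)→5000, (A,nl_idx)→5000, (C,merge)→5100, (A,hash)→5800, (A,nl)→60200 …(+1); best=3800 via (C,hash)
  {CD}: card=2400; try (D,hash)→2080, (C,merge)→2880, (D,merge)→2960, (C,hash)→3440, (D,nl_idx)→4000, (C,nl)→24120 …(+1); best=2080 via (D,hash)
  {BD}: card=1600; try (D,hash)→2480, (B,nl_idx)→2800, (D,nl_idx)→4800, (B,merge)→5080, (D,merge)→5360, (B,hash)→7440 …(+2); best=2480 via (D,hash)
  {ACD}: card=36000; try (D,hash)→8480, (A,hash)→9880, (A,merge)→36280, (D,merge)→43760, (A,nl_idx)→59680, (D,nl_idx)→60800 …(+2); best=8480 via (D,hash)
  {BCD}: card=32000; try (C,hash)→7280, (B,hash)→11680, (C,merge)→23480, (B,merge)→37280, (B,nl_idx)→55680, (C,nl)→322480 …(+1); best=7280 via (C,hash)
  {ABCD}: card=480000; try (A,hash)→44680, (B,hash)→51680, (A,merge)→522280, (B,merge)→624480, (A,nl_idx)→775280, (B,nl_idx)→812480 …(+2); best=44680 via (A,hash)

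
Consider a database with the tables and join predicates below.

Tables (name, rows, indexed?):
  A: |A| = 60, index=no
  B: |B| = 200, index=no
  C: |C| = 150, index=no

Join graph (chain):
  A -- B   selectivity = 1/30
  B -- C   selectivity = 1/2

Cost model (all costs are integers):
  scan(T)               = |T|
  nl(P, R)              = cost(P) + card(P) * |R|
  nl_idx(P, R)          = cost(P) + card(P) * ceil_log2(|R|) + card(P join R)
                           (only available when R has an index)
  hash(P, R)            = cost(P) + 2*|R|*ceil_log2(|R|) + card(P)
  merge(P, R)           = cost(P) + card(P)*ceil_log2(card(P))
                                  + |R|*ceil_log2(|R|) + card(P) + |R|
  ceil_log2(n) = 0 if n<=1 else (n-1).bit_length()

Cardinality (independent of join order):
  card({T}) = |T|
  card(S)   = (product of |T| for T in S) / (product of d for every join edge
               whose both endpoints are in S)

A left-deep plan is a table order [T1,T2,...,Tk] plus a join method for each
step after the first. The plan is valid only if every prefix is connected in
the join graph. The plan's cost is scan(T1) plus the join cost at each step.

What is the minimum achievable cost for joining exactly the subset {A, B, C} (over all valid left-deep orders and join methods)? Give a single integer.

Selinger DP over subsets of {A,B,C}:
  {A}: scan cost=60, card=60
  {B}: scan cost=200, card=200
  {C}: scan cost=150, card=150
  {AB}: card=400; try (A,hash)→1120, (B,merge)→2280, (A,merge)→2420, (B,hash)→3320, (B,nl)→12060, (A,nl)→12200; best=1120 via (A,hash)
  {BC}: card=15000; try (C,hash)→2800, (B,merge)→3300, (C,merge)→3350, (B,hash)→3500, (B,nl)→30150, (C,nl)→30200; best=2800 via (C,hash)
  {ABC}: card=30000; try (C,hash)→3920, (C,merge)→6470, (A,hash)→18520, (C,nl)→61120, (A,merge)→228220, (A,nl)→902800; best=3920 via (C,hash)

3920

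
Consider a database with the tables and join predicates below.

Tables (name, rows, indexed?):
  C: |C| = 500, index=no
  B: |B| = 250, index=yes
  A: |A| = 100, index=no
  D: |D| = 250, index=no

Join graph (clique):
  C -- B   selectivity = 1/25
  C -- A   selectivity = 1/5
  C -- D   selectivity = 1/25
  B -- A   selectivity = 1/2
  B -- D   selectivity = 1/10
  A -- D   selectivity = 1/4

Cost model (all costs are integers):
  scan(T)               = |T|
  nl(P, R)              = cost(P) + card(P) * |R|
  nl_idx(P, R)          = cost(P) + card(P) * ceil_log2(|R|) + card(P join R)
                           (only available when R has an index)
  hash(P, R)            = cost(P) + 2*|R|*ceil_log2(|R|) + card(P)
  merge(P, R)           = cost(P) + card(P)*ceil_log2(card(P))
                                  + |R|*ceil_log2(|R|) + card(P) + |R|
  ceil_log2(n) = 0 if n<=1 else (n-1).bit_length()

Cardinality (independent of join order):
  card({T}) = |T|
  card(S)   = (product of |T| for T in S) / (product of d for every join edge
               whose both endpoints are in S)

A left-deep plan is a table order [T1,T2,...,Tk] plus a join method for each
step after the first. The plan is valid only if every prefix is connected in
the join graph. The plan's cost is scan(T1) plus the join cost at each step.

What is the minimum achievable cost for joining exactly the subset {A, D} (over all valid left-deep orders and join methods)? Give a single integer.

Selinger DP over subsets of {A,D}:
  {A}: scan cost=100, card=100
  {D}: scan cost=250, card=250
  {AD}: card=6250; try (A,hash)→1900, (D,merge)→3150, (A,merge)→3300, (D,hash)→4200, (D,nl)→25100, (A,nl)→25250; best=1900 via (A,hash)

1900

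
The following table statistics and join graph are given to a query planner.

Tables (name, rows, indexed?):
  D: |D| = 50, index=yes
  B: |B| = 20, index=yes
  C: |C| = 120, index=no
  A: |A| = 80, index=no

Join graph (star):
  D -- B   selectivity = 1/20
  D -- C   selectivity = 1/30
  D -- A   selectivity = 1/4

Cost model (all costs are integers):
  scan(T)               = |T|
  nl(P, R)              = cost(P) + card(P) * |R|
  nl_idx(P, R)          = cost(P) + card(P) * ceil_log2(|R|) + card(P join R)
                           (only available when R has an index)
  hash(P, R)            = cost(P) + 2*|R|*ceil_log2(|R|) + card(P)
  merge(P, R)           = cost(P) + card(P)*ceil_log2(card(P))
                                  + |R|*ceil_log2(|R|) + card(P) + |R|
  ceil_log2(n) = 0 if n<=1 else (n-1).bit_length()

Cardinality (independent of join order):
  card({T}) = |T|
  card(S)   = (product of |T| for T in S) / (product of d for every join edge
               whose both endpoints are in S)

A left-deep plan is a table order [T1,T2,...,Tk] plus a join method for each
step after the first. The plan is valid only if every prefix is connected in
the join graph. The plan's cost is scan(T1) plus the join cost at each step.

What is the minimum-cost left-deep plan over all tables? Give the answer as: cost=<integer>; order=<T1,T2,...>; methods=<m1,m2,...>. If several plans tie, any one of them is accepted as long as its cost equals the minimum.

cost=2560; order=C,D,B,A; methods=hash,hash,hash

Selinger DP (subsets sized 1..n):
  {D}: scan cost=50, card=50
  {B}: scan cost=20, card=20
  {C}: scan cost=120, card=120
  {A}: scan cost=80, card=80
  {BD}: card=50; try (D,nl_idx)→190, (B,hash)→300, (B,nl_idx)→350, (D,merge)→490, (B,merge)→520, (D,hash)→640 …(+2); best=190 via (D,nl_idx)
  {CD}: card=200; try (D,hash)→840, (D,nl_idx)→1040, (C,merge)→1360, (D,merge)→1430, (C,hash)→1780, (C,nl)→6050 …(+1); best=840 via (D,hash)
  {AD}: card=1000; try (D,hash)→760, (A,merge)→1040, (D,merge)→1070, (A,hash)→1220, (D,nl_idx)→1560, (A,nl)→4050 …(+1); best=760 via (D,hash)
  {BCD}: card=200; try (B,hash)→1240, (C,merge)→1500, (C,hash)→1920, (B,nl_idx)→2040, (B,merge)→2760, (B,nl)→4840 …(+1); best=1240 via (B,hash)
  {ABD}: card=1000; try (A,merge)→1180, (A,hash)→1360, (B,hash)→1960, (A,nl)→4190, (B,nl_idx)→6760, (B,merge)→11880 …(+1); best=1180 via (A,merge)
  {ACD}: card=4000; try (A,hash)→2160, (A,merge)→3280, (C,hash)→3440, (C,merge)→12720, (A,nl)→16840, (C,nl)→120760; best=2160 via (A,hash)
  {ABCD}: card=4000; try (A,hash)→2560, (A,merge)→3680, (C,hash)→3860, (B,hash)→6360, (C,merge)→13140, (A,nl)→17240 …(+4); best=2560 via (A,hash)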